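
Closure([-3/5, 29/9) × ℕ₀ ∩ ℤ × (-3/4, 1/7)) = {0, 1, 2, 3} × {0}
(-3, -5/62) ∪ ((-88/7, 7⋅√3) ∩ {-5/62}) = (-3, -5/62]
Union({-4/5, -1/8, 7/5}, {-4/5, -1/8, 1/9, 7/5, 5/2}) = {-4/5, -1/8, 1/9, 7/5, 5/2}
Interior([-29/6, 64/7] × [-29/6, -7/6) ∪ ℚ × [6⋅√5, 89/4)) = (-29/6, 64/7) × (-29/6, -7/6)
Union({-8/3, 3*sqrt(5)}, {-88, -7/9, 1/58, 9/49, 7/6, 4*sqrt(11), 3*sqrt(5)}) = {-88, -8/3, -7/9, 1/58, 9/49, 7/6, 4*sqrt(11), 3*sqrt(5)}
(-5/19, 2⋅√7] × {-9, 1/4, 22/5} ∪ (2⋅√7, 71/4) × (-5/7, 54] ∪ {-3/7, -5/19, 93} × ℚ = ({-3/7, -5/19, 93} × ℚ) ∪ ((-5/19, 2⋅√7] × {-9, 1/4, 22/5}) ∪ ((2⋅√7, 71/4) × (-5/7, 54])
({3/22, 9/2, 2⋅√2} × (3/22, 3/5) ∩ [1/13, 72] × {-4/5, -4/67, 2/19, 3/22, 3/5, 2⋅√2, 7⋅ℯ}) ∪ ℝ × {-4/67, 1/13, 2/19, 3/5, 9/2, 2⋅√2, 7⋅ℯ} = ℝ × {-4/67, 1/13, 2/19, 3/5, 9/2, 2⋅√2, 7⋅ℯ}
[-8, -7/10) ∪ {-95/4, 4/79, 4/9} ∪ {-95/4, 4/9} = {-95/4, 4/79, 4/9} ∪ [-8, -7/10)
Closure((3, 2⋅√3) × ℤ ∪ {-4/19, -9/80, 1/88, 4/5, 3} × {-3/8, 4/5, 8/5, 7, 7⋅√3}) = ([3, 2⋅√3] × ℤ) ∪ ({-4/19, -9/80, 1/88, 4/5, 3} × {-3/8, 4/5, 8/5, 7, 7⋅√3})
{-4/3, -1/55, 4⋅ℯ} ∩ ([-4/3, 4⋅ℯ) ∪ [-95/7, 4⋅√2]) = {-4/3, -1/55}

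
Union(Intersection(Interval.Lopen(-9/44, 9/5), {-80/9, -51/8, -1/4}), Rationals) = Rationals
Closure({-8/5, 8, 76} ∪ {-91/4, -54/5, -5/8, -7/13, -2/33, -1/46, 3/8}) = {-91/4, -54/5, -8/5, -5/8, -7/13, -2/33, -1/46, 3/8, 8, 76}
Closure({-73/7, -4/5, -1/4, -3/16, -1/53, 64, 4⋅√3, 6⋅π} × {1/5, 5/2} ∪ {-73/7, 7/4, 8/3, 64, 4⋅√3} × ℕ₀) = ({-73/7, 7/4, 8/3, 64, 4⋅√3} × ℕ₀) ∪ ({-73/7, -4/5, -1/4, -3/16, -1/53, 64, 4⋅√3, 6⋅π} × {1/5, 5/2})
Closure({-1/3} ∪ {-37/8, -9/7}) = {-37/8, -9/7, -1/3}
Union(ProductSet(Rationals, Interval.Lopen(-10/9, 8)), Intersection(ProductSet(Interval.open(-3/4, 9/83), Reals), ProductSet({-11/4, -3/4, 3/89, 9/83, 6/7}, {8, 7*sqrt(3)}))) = Union(ProductSet({3/89}, {8, 7*sqrt(3)}), ProductSet(Rationals, Interval.Lopen(-10/9, 8)))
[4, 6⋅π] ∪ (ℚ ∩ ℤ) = ℤ ∪ [4, 6⋅π]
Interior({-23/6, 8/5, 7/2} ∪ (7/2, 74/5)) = (7/2, 74/5)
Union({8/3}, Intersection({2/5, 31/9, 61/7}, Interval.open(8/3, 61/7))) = {8/3, 31/9}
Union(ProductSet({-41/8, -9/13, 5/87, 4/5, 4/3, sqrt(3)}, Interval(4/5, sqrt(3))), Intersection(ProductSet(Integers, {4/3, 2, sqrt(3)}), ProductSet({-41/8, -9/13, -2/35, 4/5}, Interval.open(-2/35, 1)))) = ProductSet({-41/8, -9/13, 5/87, 4/5, 4/3, sqrt(3)}, Interval(4/5, sqrt(3)))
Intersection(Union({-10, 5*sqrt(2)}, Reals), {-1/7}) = {-1/7}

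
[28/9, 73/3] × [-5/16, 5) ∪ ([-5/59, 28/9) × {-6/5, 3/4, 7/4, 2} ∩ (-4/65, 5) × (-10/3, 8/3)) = ((-4/65, 28/9) × {-6/5, 3/4, 7/4, 2}) ∪ ([28/9, 73/3] × [-5/16, 5))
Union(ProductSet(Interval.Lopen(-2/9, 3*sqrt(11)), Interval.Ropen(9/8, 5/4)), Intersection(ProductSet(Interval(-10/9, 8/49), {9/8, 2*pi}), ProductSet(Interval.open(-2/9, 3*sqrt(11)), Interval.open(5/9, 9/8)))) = ProductSet(Interval.Lopen(-2/9, 3*sqrt(11)), Interval.Ropen(9/8, 5/4))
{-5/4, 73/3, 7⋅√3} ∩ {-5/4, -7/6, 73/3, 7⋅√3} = {-5/4, 73/3, 7⋅√3}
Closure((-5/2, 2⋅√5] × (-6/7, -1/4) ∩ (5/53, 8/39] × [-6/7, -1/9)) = ({5/53, 8/39} × [-6/7, -1/4]) ∪ ([5/53, 8/39] × {-6/7, -1/4}) ∪ ((5/53, 8/39] × (-6/7, -1/4))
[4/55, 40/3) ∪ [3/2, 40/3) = [4/55, 40/3)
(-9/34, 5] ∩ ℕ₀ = {0, 1, …, 5}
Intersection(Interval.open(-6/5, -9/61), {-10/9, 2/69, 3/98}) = {-10/9}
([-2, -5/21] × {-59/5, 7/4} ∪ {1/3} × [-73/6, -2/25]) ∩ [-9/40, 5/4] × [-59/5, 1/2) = {1/3} × [-59/5, -2/25]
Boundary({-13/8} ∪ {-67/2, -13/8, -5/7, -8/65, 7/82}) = {-67/2, -13/8, -5/7, -8/65, 7/82}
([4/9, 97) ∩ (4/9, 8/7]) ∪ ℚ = ℚ ∪ [4/9, 8/7]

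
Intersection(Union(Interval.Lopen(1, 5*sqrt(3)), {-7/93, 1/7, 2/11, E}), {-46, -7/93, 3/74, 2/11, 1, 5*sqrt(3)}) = {-7/93, 2/11, 5*sqrt(3)}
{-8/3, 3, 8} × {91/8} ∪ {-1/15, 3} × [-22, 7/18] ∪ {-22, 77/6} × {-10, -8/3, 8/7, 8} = ({-8/3, 3, 8} × {91/8}) ∪ ({-22, 77/6} × {-10, -8/3, 8/7, 8}) ∪ ({-1/15, 3} × [-22, 7/18])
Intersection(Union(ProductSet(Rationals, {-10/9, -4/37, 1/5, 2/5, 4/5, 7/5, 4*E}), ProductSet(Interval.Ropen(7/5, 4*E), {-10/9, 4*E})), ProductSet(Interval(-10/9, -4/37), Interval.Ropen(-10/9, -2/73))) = ProductSet(Intersection(Interval(-10/9, -4/37), Rationals), {-10/9, -4/37})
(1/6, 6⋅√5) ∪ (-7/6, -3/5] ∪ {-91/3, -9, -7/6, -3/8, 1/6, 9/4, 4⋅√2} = {-91/3, -9, -3/8} ∪ [-7/6, -3/5] ∪ [1/6, 6⋅√5)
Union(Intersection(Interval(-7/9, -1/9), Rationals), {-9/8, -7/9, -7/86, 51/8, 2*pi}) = Union({-9/8, -7/86, 51/8, 2*pi}, Intersection(Interval(-7/9, -1/9), Rationals))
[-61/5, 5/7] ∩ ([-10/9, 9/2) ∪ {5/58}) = [-10/9, 5/7]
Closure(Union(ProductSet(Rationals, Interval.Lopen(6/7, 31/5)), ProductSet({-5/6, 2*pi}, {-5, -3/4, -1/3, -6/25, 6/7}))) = Union(ProductSet({-5/6, 2*pi}, {-5, -3/4, -1/3, -6/25, 6/7}), ProductSet(Reals, Interval(6/7, 31/5)))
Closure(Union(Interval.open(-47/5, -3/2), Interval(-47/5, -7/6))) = Interval(-47/5, -7/6)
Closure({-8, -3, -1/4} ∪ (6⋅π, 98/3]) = {-8, -3, -1/4} ∪ [6⋅π, 98/3]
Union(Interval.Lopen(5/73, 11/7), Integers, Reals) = Interval(-oo, oo)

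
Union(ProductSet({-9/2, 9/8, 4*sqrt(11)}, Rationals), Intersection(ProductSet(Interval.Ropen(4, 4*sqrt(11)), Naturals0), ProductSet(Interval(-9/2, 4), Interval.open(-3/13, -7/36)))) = ProductSet({-9/2, 9/8, 4*sqrt(11)}, Rationals)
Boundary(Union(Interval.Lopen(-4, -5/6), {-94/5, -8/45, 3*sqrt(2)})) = {-94/5, -4, -5/6, -8/45, 3*sqrt(2)}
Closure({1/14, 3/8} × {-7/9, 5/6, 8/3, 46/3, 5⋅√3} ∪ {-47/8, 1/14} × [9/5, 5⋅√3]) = ({-47/8, 1/14} × [9/5, 5⋅√3]) ∪ ({1/14, 3/8} × {-7/9, 5/6, 8/3, 46/3, 5⋅√3})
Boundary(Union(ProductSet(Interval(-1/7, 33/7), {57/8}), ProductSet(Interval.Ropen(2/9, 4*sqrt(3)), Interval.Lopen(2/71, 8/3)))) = Union(ProductSet({2/9, 4*sqrt(3)}, Interval(2/71, 8/3)), ProductSet(Interval(-1/7, 33/7), {57/8}), ProductSet(Interval(2/9, 4*sqrt(3)), {2/71, 8/3}))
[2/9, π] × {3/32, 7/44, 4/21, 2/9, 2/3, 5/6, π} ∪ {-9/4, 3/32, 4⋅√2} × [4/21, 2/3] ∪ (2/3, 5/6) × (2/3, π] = ((2/3, 5/6) × (2/3, π]) ∪ ({-9/4, 3/32, 4⋅√2} × [4/21, 2/3]) ∪ ([2/9, π] × {3/32, 7/44, 4/21, 2/9, 2/3, 5/6, π})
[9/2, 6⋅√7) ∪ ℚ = ℚ ∪ [9/2, 6⋅√7)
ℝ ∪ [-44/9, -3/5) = (-∞, ∞)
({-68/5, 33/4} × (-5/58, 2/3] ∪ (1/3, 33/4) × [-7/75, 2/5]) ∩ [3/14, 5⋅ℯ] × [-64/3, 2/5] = ({33/4} × (-5/58, 2/5]) ∪ ((1/3, 33/4) × [-7/75, 2/5])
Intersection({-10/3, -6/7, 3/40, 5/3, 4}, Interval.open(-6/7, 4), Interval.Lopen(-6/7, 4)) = {3/40, 5/3}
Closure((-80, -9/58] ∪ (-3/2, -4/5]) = [-80, -9/58]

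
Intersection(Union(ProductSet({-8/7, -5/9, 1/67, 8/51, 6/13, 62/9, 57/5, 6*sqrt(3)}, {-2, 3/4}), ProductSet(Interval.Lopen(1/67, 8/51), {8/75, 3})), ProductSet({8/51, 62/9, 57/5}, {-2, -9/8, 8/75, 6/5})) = Union(ProductSet({8/51}, {8/75}), ProductSet({8/51, 62/9, 57/5}, {-2}))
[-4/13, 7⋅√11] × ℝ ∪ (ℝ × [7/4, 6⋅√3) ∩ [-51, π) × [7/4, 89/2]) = ([-4/13, 7⋅√11] × ℝ) ∪ ([-51, π) × [7/4, 6⋅√3))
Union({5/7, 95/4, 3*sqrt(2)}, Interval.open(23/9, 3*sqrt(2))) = Union({5/7, 95/4}, Interval.Lopen(23/9, 3*sqrt(2)))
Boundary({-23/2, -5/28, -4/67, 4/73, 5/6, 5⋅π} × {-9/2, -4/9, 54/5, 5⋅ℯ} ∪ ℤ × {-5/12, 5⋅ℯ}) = (ℤ × {-5/12, 5⋅ℯ}) ∪ ({-23/2, -5/28, -4/67, 4/73, 5/6, 5⋅π} × {-9/2, -4/9, 54/5, 5⋅ℯ})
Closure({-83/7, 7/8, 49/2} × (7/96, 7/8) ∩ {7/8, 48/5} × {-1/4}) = ∅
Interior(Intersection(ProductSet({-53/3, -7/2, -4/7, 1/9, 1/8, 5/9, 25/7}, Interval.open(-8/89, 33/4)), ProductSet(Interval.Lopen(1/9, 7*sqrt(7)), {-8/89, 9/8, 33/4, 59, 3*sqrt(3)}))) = EmptySet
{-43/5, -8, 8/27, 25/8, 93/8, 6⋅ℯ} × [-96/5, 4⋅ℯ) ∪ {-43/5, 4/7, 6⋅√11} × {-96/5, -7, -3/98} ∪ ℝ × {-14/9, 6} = (ℝ × {-14/9, 6}) ∪ ({-43/5, 4/7, 6⋅√11} × {-96/5, -7, -3/98}) ∪ ({-43/5, -8, 8/27, 25/8, 93/8, 6⋅ℯ} × [-96/5, 4⋅ℯ))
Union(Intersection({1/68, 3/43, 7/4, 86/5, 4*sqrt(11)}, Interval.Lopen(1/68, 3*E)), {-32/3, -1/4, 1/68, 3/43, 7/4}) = {-32/3, -1/4, 1/68, 3/43, 7/4}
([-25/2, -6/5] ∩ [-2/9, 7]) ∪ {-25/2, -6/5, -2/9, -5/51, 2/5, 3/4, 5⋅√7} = {-25/2, -6/5, -2/9, -5/51, 2/5, 3/4, 5⋅√7}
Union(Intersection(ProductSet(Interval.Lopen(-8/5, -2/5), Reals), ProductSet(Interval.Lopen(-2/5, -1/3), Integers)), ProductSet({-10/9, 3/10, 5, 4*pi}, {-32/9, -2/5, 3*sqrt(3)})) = ProductSet({-10/9, 3/10, 5, 4*pi}, {-32/9, -2/5, 3*sqrt(3)})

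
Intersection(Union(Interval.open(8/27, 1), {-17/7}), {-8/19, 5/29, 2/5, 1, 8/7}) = {2/5}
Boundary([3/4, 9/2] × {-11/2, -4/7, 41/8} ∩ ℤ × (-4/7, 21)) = {1, 2, 3, 4} × {41/8}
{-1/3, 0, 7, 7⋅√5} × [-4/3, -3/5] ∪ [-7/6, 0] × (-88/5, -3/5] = ([-7/6, 0] × (-88/5, -3/5]) ∪ ({-1/3, 0, 7, 7⋅√5} × [-4/3, -3/5])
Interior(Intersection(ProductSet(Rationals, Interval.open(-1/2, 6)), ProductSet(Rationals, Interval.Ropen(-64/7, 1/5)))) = EmptySet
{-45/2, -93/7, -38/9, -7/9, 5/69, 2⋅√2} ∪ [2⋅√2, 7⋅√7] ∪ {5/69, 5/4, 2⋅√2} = {-45/2, -93/7, -38/9, -7/9, 5/69, 5/4} ∪ [2⋅√2, 7⋅√7]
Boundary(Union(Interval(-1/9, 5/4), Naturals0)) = Union(Complement(Naturals0, Interval.open(-1/9, 5/4)), {-1/9, 5/4})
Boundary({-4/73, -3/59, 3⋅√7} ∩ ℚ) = {-4/73, -3/59}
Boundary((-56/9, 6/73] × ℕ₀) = [-56/9, 6/73] × ℕ₀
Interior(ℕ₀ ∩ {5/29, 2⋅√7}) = ∅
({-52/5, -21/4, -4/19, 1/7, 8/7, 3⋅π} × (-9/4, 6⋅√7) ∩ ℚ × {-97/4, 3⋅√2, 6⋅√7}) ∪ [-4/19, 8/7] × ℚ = ([-4/19, 8/7] × ℚ) ∪ ({-52/5, -21/4, -4/19, 1/7, 8/7} × {3⋅√2})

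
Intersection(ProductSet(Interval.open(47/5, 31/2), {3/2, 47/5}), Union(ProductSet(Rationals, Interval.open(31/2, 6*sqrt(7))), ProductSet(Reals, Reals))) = ProductSet(Interval.open(47/5, 31/2), {3/2, 47/5})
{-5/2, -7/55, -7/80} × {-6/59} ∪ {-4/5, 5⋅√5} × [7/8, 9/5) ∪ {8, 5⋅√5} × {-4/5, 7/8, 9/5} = ({-5/2, -7/55, -7/80} × {-6/59}) ∪ ({8, 5⋅√5} × {-4/5, 7/8, 9/5}) ∪ ({-4/5, 5⋅√5} × [7/8, 9/5))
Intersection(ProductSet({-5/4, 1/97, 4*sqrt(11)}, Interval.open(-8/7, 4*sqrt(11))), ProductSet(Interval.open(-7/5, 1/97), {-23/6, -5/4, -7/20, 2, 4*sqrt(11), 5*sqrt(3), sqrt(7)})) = ProductSet({-5/4}, {-7/20, 2, 5*sqrt(3), sqrt(7)})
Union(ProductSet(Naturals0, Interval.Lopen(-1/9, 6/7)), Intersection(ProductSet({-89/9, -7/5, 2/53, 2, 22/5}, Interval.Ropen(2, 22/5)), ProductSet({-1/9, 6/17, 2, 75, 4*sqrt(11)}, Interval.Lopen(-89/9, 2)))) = Union(ProductSet({2}, {2}), ProductSet(Naturals0, Interval.Lopen(-1/9, 6/7)))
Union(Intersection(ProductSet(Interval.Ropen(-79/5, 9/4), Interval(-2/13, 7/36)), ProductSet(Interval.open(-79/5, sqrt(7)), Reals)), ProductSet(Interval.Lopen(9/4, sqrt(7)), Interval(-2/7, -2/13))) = Union(ProductSet(Interval.open(-79/5, 9/4), Interval(-2/13, 7/36)), ProductSet(Interval.Lopen(9/4, sqrt(7)), Interval(-2/7, -2/13)))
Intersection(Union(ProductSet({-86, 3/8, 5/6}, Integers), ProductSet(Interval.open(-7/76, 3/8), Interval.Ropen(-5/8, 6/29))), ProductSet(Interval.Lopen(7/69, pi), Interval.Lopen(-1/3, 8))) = Union(ProductSet({3/8, 5/6}, Range(0, 9, 1)), ProductSet(Interval.open(7/69, 3/8), Interval.open(-1/3, 6/29)))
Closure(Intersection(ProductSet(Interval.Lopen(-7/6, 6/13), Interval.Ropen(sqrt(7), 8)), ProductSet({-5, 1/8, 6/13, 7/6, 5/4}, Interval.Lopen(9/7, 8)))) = ProductSet({1/8, 6/13}, Interval(sqrt(7), 8))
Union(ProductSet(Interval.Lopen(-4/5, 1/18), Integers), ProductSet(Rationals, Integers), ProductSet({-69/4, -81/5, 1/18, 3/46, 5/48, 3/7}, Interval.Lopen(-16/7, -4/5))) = Union(ProductSet({-69/4, -81/5, 1/18, 3/46, 5/48, 3/7}, Interval.Lopen(-16/7, -4/5)), ProductSet(Union(Interval(-4/5, 1/18), Rationals), Integers))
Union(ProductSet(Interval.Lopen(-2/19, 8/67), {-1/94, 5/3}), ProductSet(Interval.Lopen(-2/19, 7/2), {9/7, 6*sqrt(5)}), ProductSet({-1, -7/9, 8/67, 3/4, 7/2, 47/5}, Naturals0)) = Union(ProductSet({-1, -7/9, 8/67, 3/4, 7/2, 47/5}, Naturals0), ProductSet(Interval.Lopen(-2/19, 8/67), {-1/94, 5/3}), ProductSet(Interval.Lopen(-2/19, 7/2), {9/7, 6*sqrt(5)}))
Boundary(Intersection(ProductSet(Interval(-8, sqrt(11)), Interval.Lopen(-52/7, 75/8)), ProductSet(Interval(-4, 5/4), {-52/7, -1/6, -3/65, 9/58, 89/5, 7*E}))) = ProductSet(Interval(-4, 5/4), {-1/6, -3/65, 9/58})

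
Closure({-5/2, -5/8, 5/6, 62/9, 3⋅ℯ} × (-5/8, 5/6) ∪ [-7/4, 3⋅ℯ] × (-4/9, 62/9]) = ({-5/2, 3⋅ℯ} × [-5/8, 5/6]) ∪ ([-7/4, 3⋅ℯ] × [-4/9, 62/9]) ∪ ({-5/2, -5/8, 5/6, 62/9, 3⋅ℯ} × [-5/8, 5/6))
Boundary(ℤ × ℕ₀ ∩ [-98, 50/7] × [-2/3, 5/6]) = {-98, -97, …, 7} × {0}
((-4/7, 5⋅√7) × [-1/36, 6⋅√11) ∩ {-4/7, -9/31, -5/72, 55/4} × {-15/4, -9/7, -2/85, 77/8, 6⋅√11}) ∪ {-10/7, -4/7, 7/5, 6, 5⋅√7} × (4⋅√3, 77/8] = ({-9/31, -5/72} × {-2/85, 77/8}) ∪ ({-10/7, -4/7, 7/5, 6, 5⋅√7} × (4⋅√3, 77/8])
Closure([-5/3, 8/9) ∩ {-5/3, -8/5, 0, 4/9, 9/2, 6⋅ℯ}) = {-5/3, -8/5, 0, 4/9}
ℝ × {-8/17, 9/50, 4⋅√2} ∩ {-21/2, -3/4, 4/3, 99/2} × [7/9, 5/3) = ∅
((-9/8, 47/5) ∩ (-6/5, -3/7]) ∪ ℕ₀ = (-9/8, -3/7] ∪ ℕ₀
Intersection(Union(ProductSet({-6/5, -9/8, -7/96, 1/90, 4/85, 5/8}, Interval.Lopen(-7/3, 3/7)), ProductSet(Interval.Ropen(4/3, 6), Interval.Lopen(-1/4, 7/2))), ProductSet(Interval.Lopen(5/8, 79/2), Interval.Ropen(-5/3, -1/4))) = EmptySet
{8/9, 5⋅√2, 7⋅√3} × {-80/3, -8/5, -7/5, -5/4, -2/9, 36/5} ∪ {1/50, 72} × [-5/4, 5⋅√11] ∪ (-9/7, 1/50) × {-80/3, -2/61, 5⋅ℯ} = ((-9/7, 1/50) × {-80/3, -2/61, 5⋅ℯ}) ∪ ({1/50, 72} × [-5/4, 5⋅√11]) ∪ ({8/9, 5⋅√2, 7⋅√3} × {-80/3, -8/5, -7/5, -5/4, -2/9, 36/5})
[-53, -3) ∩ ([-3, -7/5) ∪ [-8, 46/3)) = [-8, -3)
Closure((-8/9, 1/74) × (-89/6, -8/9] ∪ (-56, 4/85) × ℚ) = ((-56, 4/85) × ℚ) ∪ ((-8/9, 1/74) × (-89/6, -8/9]) ∪ (([-56, -8/9] ∪ [1/74, 4/85]) × ℝ) ∪ ([-56, 4/85] × ((-∞, -89/6] ∪ [-8/9, ∞)))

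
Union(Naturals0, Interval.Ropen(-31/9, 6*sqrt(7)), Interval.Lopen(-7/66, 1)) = Union(Interval.Ropen(-31/9, 6*sqrt(7)), Naturals0)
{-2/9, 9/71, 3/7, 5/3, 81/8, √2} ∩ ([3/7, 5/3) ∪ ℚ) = {-2/9, 9/71, 3/7, 5/3, 81/8, √2}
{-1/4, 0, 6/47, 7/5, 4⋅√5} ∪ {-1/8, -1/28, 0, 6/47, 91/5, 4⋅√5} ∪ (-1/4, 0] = [-1/4, 0] ∪ {6/47, 7/5, 91/5, 4⋅√5}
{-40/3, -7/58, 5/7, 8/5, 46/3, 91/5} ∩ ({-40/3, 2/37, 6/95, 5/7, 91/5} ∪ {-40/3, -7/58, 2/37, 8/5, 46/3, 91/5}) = {-40/3, -7/58, 5/7, 8/5, 46/3, 91/5}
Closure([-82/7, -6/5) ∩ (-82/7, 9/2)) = [-82/7, -6/5]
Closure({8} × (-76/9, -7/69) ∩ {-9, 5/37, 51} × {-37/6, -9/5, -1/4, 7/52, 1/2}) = ∅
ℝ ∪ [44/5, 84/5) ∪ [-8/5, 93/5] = (-∞, ∞)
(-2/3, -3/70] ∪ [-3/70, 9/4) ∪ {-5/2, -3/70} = {-5/2} ∪ (-2/3, 9/4)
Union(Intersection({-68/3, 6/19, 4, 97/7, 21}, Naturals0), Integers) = Integers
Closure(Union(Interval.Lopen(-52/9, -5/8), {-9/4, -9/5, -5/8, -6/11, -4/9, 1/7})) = Union({-6/11, -4/9, 1/7}, Interval(-52/9, -5/8))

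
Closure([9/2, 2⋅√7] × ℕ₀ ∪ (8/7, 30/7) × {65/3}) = ([8/7, 30/7] × {65/3}) ∪ ([9/2, 2⋅√7] × ℕ₀)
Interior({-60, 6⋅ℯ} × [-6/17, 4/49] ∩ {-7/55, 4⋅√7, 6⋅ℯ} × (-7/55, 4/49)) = ∅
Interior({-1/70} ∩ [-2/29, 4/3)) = ∅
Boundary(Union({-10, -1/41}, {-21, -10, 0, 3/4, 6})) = {-21, -10, -1/41, 0, 3/4, 6}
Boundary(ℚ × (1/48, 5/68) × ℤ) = ℝ × [1/48, 5/68] × ℤ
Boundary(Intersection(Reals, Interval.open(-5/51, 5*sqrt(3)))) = {-5/51, 5*sqrt(3)}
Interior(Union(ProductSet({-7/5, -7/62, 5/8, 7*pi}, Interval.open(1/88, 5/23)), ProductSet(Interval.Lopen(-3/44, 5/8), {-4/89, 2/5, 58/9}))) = EmptySet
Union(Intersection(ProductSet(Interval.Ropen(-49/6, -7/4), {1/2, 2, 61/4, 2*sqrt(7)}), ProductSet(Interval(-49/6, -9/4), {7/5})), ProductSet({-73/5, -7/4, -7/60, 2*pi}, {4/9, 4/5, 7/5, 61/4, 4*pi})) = ProductSet({-73/5, -7/4, -7/60, 2*pi}, {4/9, 4/5, 7/5, 61/4, 4*pi})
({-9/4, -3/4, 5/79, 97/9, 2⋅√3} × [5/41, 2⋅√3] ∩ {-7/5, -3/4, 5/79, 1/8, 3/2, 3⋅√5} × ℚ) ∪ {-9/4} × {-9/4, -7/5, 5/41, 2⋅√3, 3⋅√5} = ({-3/4, 5/79} × (ℚ ∩ [5/41, 2⋅√3])) ∪ ({-9/4} × {-9/4, -7/5, 5/41, 2⋅√3, 3⋅√5})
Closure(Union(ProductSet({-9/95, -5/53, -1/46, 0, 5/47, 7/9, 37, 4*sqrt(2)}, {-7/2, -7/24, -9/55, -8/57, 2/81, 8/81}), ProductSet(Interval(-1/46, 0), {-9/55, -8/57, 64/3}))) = Union(ProductSet({-9/95, -5/53, -1/46, 0, 5/47, 7/9, 37, 4*sqrt(2)}, {-7/2, -7/24, -9/55, -8/57, 2/81, 8/81}), ProductSet(Interval(-1/46, 0), {-9/55, -8/57, 64/3}))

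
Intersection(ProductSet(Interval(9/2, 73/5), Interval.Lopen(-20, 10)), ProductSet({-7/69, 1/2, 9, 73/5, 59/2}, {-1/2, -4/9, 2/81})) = ProductSet({9, 73/5}, {-1/2, -4/9, 2/81})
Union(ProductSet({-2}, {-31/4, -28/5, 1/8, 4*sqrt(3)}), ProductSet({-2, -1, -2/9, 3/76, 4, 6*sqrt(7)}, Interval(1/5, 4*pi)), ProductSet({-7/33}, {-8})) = Union(ProductSet({-2}, {-31/4, -28/5, 1/8, 4*sqrt(3)}), ProductSet({-7/33}, {-8}), ProductSet({-2, -1, -2/9, 3/76, 4, 6*sqrt(7)}, Interval(1/5, 4*pi)))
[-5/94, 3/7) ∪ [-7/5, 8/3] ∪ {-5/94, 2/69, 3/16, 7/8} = [-7/5, 8/3]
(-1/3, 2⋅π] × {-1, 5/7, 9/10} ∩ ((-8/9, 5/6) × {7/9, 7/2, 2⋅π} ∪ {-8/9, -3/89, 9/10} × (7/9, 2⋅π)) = {-3/89, 9/10} × {9/10}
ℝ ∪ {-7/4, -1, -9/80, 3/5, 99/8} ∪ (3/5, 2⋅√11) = (-∞, ∞)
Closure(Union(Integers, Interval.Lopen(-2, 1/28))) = Union(Integers, Interval(-2, 1/28))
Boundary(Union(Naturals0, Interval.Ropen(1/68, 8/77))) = Union(Complement(Naturals0, Interval.open(1/68, 8/77)), {1/68, 8/77})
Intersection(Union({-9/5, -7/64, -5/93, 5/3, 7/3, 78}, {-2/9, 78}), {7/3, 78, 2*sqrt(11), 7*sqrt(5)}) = {7/3, 78}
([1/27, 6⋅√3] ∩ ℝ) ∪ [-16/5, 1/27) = [-16/5, 6⋅√3]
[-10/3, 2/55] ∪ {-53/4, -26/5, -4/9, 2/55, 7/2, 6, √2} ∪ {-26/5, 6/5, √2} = {-53/4, -26/5, 6/5, 7/2, 6, √2} ∪ [-10/3, 2/55]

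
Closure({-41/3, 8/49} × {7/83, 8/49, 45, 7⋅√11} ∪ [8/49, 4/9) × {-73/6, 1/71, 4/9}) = ([8/49, 4/9] × {-73/6, 1/71, 4/9}) ∪ ({-41/3, 8/49} × {7/83, 8/49, 45, 7⋅√11})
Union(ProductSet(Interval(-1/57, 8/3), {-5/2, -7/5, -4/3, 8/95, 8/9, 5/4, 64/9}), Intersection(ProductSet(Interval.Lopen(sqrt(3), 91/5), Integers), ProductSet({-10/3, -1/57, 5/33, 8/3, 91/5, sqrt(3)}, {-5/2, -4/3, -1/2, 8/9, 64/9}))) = ProductSet(Interval(-1/57, 8/3), {-5/2, -7/5, -4/3, 8/95, 8/9, 5/4, 64/9})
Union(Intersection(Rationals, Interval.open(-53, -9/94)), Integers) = Union(Integers, Intersection(Interval.open(-53, -9/94), Rationals))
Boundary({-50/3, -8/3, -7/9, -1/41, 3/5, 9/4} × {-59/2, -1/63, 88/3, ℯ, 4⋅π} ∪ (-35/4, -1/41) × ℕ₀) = ([-35/4, -1/41] × ℕ₀) ∪ ({-50/3, -8/3, -7/9, -1/41, 3/5, 9/4} × {-59/2, -1/63, 88/3, ℯ, 4⋅π})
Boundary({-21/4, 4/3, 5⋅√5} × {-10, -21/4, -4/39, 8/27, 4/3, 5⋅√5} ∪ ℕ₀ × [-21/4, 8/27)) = (ℕ₀ × [-21/4, 8/27]) ∪ ({-21/4, 4/3, 5⋅√5} × {-10, -21/4, -4/39, 8/27, 4/3, 5⋅√5})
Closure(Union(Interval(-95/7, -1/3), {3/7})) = Union({3/7}, Interval(-95/7, -1/3))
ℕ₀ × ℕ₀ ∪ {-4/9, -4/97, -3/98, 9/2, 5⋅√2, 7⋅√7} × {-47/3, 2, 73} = (ℕ₀ × ℕ₀) ∪ ({-4/9, -4/97, -3/98, 9/2, 5⋅√2, 7⋅√7} × {-47/3, 2, 73})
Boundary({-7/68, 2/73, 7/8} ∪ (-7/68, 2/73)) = {-7/68, 2/73, 7/8}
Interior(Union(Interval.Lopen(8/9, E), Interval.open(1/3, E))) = Interval.open(1/3, E)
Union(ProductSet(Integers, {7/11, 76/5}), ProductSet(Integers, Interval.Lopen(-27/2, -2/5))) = ProductSet(Integers, Union({7/11, 76/5}, Interval.Lopen(-27/2, -2/5)))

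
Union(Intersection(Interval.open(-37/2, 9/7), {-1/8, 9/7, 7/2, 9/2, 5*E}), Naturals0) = Union({-1/8}, Naturals0)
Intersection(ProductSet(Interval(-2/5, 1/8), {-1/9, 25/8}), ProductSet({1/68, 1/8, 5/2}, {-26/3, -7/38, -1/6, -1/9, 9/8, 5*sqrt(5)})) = ProductSet({1/68, 1/8}, {-1/9})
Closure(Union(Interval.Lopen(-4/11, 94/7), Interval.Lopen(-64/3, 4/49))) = Interval(-64/3, 94/7)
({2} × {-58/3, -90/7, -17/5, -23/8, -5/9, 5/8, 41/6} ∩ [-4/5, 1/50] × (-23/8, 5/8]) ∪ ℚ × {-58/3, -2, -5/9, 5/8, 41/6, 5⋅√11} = ℚ × {-58/3, -2, -5/9, 5/8, 41/6, 5⋅√11}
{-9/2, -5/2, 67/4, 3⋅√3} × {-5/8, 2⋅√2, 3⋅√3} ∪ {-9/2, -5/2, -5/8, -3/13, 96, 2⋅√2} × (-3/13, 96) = ({-9/2, -5/2, -5/8, -3/13, 96, 2⋅√2} × (-3/13, 96)) ∪ ({-9/2, -5/2, 67/4, 3⋅√3} × {-5/8, 2⋅√2, 3⋅√3})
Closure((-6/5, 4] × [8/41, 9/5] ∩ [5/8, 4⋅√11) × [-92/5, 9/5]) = [5/8, 4] × [8/41, 9/5]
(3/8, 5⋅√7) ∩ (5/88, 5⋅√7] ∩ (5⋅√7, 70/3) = ∅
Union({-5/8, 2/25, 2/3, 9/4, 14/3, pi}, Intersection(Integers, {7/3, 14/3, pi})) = {-5/8, 2/25, 2/3, 9/4, 14/3, pi}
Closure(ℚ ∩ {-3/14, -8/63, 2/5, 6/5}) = {-3/14, -8/63, 2/5, 6/5}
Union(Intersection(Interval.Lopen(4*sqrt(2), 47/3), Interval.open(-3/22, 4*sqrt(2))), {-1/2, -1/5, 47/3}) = {-1/2, -1/5, 47/3}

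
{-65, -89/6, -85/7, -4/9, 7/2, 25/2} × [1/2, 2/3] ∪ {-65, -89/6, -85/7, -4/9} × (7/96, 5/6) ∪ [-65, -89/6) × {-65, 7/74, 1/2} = ([-65, -89/6) × {-65, 7/74, 1/2}) ∪ ({-65, -89/6, -85/7, -4/9} × (7/96, 5/6)) ∪ ({-65, -89/6, -85/7, -4/9, 7/2, 25/2} × [1/2, 2/3])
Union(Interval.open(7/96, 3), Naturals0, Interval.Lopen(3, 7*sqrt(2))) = Union(Interval.Lopen(7/96, 7*sqrt(2)), Naturals0)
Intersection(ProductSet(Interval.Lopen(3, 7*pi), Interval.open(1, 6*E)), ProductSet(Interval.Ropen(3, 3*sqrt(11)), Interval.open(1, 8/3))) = ProductSet(Interval.open(3, 3*sqrt(11)), Interval.open(1, 8/3))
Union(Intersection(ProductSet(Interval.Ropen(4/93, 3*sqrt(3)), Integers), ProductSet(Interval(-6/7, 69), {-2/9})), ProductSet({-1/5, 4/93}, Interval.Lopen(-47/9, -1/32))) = ProductSet({-1/5, 4/93}, Interval.Lopen(-47/9, -1/32))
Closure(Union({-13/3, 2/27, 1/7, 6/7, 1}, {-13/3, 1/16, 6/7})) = {-13/3, 1/16, 2/27, 1/7, 6/7, 1}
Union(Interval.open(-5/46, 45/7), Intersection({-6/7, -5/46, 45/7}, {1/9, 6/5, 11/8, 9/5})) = Interval.open(-5/46, 45/7)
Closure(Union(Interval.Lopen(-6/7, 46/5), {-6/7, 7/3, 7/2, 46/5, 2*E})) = Interval(-6/7, 46/5)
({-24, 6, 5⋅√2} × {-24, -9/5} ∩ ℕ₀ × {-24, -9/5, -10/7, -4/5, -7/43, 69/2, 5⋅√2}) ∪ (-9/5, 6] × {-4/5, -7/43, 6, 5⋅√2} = ({6} × {-24, -9/5}) ∪ ((-9/5, 6] × {-4/5, -7/43, 6, 5⋅√2})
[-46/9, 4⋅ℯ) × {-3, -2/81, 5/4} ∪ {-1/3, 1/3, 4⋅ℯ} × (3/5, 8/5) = ({-1/3, 1/3, 4⋅ℯ} × (3/5, 8/5)) ∪ ([-46/9, 4⋅ℯ) × {-3, -2/81, 5/4})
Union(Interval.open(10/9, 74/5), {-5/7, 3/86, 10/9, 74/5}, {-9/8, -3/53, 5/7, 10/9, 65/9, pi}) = Union({-9/8, -5/7, -3/53, 3/86, 5/7}, Interval(10/9, 74/5))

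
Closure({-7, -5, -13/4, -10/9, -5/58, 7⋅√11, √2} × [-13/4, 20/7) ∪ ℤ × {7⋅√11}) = (ℤ × {7⋅√11}) ∪ ({-7, -5, -13/4, -10/9, -5/58, 7⋅√11, √2} × [-13/4, 20/7])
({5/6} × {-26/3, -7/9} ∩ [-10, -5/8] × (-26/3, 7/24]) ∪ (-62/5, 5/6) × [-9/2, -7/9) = (-62/5, 5/6) × [-9/2, -7/9)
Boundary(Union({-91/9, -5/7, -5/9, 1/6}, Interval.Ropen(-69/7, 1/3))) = {-91/9, -69/7, 1/3}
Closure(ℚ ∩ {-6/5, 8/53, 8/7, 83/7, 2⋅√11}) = {-6/5, 8/53, 8/7, 83/7}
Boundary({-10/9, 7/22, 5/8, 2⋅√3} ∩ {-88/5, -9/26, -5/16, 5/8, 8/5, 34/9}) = {5/8}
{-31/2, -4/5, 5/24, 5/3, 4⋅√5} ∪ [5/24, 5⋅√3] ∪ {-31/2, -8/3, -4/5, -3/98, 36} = {-31/2, -8/3, -4/5, -3/98, 36, 4⋅√5} ∪ [5/24, 5⋅√3]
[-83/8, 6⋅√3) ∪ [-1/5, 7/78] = [-83/8, 6⋅√3)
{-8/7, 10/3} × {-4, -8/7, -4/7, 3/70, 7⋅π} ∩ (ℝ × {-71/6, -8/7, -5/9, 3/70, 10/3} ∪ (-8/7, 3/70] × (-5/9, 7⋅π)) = {-8/7, 10/3} × {-8/7, 3/70}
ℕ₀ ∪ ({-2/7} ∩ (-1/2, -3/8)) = ℕ₀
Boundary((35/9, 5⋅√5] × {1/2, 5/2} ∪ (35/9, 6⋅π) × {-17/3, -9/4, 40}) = ([35/9, 6⋅π] × {-17/3, -9/4, 40}) ∪ ([35/9, 5⋅√5] × {1/2, 5/2})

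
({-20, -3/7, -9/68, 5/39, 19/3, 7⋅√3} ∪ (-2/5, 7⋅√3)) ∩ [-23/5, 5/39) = {-3/7} ∪ (-2/5, 5/39)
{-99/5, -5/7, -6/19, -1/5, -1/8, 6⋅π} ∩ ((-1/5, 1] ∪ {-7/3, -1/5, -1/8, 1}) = {-1/5, -1/8}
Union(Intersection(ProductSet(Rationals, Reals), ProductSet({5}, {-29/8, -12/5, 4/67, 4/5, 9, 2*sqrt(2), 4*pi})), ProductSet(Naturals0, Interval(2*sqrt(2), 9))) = Union(ProductSet({5}, {-29/8, -12/5, 4/67, 4/5, 9, 2*sqrt(2), 4*pi}), ProductSet(Naturals0, Interval(2*sqrt(2), 9)))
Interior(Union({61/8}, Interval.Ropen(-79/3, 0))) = Interval.open(-79/3, 0)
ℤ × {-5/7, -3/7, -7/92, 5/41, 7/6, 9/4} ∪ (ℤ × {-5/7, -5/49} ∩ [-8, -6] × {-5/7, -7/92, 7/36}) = ℤ × {-5/7, -3/7, -7/92, 5/41, 7/6, 9/4}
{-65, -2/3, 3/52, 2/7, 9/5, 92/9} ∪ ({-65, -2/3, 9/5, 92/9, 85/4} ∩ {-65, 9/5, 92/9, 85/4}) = {-65, -2/3, 3/52, 2/7, 9/5, 92/9, 85/4}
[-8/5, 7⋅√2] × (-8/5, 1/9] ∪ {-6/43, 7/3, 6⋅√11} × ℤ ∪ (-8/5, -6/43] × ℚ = ((-8/5, -6/43] × ℚ) ∪ ({-6/43, 7/3, 6⋅√11} × ℤ) ∪ ([-8/5, 7⋅√2] × (-8/5, 1/9])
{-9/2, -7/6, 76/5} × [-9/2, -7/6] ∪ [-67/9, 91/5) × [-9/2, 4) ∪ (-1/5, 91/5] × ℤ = ((-1/5, 91/5] × ℤ) ∪ ([-67/9, 91/5) × [-9/2, 4))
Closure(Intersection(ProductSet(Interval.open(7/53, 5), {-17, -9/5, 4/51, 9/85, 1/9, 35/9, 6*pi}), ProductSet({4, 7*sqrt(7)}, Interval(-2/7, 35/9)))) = ProductSet({4}, {4/51, 9/85, 1/9, 35/9})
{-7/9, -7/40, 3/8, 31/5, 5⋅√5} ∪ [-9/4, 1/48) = [-9/4, 1/48) ∪ {3/8, 31/5, 5⋅√5}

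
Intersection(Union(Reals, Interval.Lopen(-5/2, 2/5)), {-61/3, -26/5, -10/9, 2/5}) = {-61/3, -26/5, -10/9, 2/5}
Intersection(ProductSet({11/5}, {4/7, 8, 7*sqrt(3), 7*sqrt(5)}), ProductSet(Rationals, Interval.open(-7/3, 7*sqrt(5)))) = ProductSet({11/5}, {4/7, 8, 7*sqrt(3)})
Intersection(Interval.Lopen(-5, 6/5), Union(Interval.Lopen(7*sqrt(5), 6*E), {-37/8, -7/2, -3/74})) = {-37/8, -7/2, -3/74}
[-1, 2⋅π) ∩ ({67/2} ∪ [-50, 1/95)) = [-1, 1/95)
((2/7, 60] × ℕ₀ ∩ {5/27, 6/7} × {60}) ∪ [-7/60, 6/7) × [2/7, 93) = ({6/7} × {60}) ∪ ([-7/60, 6/7) × [2/7, 93))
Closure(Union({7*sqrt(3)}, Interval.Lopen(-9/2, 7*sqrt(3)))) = Interval(-9/2, 7*sqrt(3))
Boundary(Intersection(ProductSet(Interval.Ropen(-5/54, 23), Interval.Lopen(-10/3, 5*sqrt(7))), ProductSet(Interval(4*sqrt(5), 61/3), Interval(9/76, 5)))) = Union(ProductSet({61/3, 4*sqrt(5)}, Interval(9/76, 5)), ProductSet(Interval(4*sqrt(5), 61/3), {9/76, 5}))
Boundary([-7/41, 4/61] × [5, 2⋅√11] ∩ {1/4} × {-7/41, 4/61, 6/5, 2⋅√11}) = ∅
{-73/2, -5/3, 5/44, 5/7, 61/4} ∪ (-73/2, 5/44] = [-73/2, 5/44] ∪ {5/7, 61/4}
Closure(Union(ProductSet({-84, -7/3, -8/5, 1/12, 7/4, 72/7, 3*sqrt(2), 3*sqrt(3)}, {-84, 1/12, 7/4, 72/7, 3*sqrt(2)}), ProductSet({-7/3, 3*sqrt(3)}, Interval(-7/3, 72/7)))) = Union(ProductSet({-7/3, 3*sqrt(3)}, Interval(-7/3, 72/7)), ProductSet({-84, -7/3, -8/5, 1/12, 7/4, 72/7, 3*sqrt(2), 3*sqrt(3)}, {-84, 1/12, 7/4, 72/7, 3*sqrt(2)}))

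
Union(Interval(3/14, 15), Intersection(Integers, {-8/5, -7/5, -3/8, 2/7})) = Interval(3/14, 15)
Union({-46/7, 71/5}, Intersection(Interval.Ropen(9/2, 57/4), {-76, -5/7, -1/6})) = {-46/7, 71/5}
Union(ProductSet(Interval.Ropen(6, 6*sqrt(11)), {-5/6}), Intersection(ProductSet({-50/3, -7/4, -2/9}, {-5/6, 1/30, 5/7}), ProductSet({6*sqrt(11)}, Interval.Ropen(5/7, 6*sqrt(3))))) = ProductSet(Interval.Ropen(6, 6*sqrt(11)), {-5/6})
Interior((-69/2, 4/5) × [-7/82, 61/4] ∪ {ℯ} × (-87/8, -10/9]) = (-69/2, 4/5) × (-7/82, 61/4)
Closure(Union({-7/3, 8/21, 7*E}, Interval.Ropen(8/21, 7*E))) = Union({-7/3}, Interval(8/21, 7*E))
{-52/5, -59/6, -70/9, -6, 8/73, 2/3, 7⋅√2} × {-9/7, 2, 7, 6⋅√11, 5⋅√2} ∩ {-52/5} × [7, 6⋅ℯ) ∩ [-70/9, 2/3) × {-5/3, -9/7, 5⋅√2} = ∅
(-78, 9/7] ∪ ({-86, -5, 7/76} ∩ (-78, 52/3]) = (-78, 9/7]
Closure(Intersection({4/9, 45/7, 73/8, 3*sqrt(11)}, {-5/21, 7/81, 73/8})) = {73/8}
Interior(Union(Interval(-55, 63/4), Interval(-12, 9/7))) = Interval.open(-55, 63/4)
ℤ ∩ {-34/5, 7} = {7}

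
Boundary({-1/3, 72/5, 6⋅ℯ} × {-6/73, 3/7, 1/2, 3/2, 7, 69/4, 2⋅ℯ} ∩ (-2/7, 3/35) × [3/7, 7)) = ∅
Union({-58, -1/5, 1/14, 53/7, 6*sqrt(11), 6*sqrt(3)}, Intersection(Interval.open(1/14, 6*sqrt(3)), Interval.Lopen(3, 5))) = Union({-58, -1/5, 1/14, 53/7, 6*sqrt(11), 6*sqrt(3)}, Interval.Lopen(3, 5))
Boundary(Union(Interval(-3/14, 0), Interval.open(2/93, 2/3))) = {-3/14, 0, 2/93, 2/3}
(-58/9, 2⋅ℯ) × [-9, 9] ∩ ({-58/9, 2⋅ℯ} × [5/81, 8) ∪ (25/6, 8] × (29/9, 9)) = (25/6, 2⋅ℯ) × (29/9, 9)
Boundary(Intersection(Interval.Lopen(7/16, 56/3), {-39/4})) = EmptySet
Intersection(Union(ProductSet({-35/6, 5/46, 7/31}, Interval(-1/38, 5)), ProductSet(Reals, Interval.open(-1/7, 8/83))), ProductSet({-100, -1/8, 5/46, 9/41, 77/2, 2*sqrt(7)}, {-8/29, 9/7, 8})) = ProductSet({5/46}, {9/7})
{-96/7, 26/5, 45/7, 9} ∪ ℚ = ℚ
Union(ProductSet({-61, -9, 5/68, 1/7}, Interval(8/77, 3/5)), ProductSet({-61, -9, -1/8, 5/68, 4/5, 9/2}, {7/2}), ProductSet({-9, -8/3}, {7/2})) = Union(ProductSet({-61, -9, 5/68, 1/7}, Interval(8/77, 3/5)), ProductSet({-61, -9, -8/3, -1/8, 5/68, 4/5, 9/2}, {7/2}))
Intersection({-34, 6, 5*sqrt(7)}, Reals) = {-34, 6, 5*sqrt(7)}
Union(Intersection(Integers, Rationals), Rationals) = Rationals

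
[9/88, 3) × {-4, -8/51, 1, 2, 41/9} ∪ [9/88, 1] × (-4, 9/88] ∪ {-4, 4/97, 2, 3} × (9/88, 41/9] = ({-4, 4/97, 2, 3} × (9/88, 41/9]) ∪ ([9/88, 1] × (-4, 9/88]) ∪ ([9/88, 3) × {-4, -8/51, 1, 2, 41/9})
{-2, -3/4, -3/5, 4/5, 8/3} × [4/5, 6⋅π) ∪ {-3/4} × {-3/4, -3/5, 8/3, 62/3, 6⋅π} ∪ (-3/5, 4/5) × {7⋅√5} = ({-3/4} × {-3/4, -3/5, 8/3, 62/3, 6⋅π}) ∪ ((-3/5, 4/5) × {7⋅√5}) ∪ ({-2, -3/4, -3/5, 4/5, 8/3} × [4/5, 6⋅π))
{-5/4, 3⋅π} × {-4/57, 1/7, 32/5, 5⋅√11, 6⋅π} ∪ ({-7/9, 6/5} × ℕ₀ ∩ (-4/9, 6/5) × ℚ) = {-5/4, 3⋅π} × {-4/57, 1/7, 32/5, 5⋅√11, 6⋅π}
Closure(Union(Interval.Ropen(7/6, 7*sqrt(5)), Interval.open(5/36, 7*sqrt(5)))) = Interval(5/36, 7*sqrt(5))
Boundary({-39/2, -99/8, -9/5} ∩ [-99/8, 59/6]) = {-99/8, -9/5}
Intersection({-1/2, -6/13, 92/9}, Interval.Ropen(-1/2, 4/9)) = {-1/2, -6/13}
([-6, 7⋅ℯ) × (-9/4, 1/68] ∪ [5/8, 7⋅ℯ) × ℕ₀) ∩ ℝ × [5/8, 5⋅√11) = [5/8, 7⋅ℯ) × {1, 2, …, 16}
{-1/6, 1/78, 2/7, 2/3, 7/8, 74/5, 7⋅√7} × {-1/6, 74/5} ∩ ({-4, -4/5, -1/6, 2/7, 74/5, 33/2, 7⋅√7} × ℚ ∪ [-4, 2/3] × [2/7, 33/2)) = ({-1/6, 1/78, 2/7, 2/3} × {74/5}) ∪ ({-1/6, 2/7, 74/5, 7⋅√7} × {-1/6, 74/5})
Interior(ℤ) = ∅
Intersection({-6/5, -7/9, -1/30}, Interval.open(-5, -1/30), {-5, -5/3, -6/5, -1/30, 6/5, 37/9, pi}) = {-6/5}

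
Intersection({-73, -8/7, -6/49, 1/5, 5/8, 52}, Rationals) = {-73, -8/7, -6/49, 1/5, 5/8, 52}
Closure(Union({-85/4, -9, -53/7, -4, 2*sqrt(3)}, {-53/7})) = {-85/4, -9, -53/7, -4, 2*sqrt(3)}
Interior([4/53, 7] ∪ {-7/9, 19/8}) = (4/53, 7)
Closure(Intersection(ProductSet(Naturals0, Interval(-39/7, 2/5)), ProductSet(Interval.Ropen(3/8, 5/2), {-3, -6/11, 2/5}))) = ProductSet(Range(1, 3, 1), {-3, -6/11, 2/5})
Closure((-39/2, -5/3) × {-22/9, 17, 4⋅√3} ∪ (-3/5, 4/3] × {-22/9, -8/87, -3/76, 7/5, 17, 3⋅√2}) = ([-39/2, -5/3] × {-22/9, 17, 4⋅√3}) ∪ ([-3/5, 4/3] × {-22/9, -8/87, -3/76, 7/5, 17, 3⋅√2})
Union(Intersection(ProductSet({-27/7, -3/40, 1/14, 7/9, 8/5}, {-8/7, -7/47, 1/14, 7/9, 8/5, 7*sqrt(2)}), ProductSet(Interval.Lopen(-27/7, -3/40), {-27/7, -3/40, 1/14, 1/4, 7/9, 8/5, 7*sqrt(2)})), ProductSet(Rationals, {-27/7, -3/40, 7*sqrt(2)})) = Union(ProductSet({-3/40}, {1/14, 7/9, 8/5, 7*sqrt(2)}), ProductSet(Rationals, {-27/7, -3/40, 7*sqrt(2)}))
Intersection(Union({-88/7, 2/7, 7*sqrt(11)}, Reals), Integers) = Integers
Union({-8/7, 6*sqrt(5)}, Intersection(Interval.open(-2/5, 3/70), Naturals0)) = Union({-8/7, 6*sqrt(5)}, Range(0, 1, 1))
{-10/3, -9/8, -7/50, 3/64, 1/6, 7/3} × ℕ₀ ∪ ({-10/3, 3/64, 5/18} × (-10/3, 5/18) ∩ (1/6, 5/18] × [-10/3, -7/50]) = ({5/18} × (-10/3, -7/50]) ∪ ({-10/3, -9/8, -7/50, 3/64, 1/6, 7/3} × ℕ₀)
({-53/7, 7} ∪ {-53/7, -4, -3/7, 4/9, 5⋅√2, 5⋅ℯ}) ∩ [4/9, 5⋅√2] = {4/9, 7, 5⋅√2}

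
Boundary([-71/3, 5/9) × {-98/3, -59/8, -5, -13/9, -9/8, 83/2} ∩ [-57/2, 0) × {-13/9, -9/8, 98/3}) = [-71/3, 0] × {-13/9, -9/8}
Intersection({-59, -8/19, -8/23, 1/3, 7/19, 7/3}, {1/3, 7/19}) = {1/3, 7/19}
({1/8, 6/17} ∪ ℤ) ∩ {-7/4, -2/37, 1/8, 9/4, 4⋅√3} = {1/8}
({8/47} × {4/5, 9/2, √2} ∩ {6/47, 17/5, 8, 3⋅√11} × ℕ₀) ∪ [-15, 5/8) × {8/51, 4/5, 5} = [-15, 5/8) × {8/51, 4/5, 5}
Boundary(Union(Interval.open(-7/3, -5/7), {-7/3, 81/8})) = {-7/3, -5/7, 81/8}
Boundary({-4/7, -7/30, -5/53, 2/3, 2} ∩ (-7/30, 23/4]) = {-5/53, 2/3, 2}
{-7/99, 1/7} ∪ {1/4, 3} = {-7/99, 1/7, 1/4, 3}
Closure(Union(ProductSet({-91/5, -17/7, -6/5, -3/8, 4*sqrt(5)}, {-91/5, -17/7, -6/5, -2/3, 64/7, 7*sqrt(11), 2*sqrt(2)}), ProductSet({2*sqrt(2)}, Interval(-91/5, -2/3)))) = Union(ProductSet({2*sqrt(2)}, Interval(-91/5, -2/3)), ProductSet({-91/5, -17/7, -6/5, -3/8, 4*sqrt(5)}, {-91/5, -17/7, -6/5, -2/3, 64/7, 7*sqrt(11), 2*sqrt(2)}))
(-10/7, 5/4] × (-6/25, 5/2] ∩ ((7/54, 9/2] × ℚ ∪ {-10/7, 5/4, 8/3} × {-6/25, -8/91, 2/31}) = (7/54, 5/4] × (ℚ ∩ (-6/25, 5/2])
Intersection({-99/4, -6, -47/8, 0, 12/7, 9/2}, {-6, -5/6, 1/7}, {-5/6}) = EmptySet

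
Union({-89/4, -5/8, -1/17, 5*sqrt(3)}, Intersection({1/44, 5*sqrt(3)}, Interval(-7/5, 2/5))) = {-89/4, -5/8, -1/17, 1/44, 5*sqrt(3)}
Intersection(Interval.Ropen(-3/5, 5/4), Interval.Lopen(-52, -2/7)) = Interval(-3/5, -2/7)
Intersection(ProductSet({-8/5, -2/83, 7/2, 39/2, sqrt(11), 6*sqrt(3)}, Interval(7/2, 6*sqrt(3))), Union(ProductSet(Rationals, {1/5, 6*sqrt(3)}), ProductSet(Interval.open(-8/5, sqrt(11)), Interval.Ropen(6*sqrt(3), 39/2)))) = ProductSet({-8/5, -2/83, 7/2, 39/2}, {6*sqrt(3)})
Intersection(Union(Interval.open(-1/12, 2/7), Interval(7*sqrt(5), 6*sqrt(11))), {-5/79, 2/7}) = {-5/79}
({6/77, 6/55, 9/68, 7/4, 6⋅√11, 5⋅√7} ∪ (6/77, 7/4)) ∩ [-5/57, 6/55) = [6/77, 6/55)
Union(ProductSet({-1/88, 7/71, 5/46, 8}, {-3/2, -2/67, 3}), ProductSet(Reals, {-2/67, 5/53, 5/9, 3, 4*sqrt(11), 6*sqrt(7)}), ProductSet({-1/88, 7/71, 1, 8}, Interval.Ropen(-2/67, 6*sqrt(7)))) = Union(ProductSet({-1/88, 7/71, 5/46, 8}, {-3/2, -2/67, 3}), ProductSet({-1/88, 7/71, 1, 8}, Interval.Ropen(-2/67, 6*sqrt(7))), ProductSet(Reals, {-2/67, 5/53, 5/9, 3, 4*sqrt(11), 6*sqrt(7)}))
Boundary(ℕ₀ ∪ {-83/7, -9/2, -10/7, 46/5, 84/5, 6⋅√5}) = {-83/7, -9/2, -10/7, 46/5, 84/5, 6⋅√5} ∪ ℕ₀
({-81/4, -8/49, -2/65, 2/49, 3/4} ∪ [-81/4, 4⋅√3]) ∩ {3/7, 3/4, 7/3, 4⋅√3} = {3/7, 3/4, 7/3, 4⋅√3}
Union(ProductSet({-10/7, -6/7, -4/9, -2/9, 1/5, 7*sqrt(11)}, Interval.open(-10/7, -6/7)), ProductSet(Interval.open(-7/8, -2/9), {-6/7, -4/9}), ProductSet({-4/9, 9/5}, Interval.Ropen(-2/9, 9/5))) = Union(ProductSet({-4/9, 9/5}, Interval.Ropen(-2/9, 9/5)), ProductSet({-10/7, -6/7, -4/9, -2/9, 1/5, 7*sqrt(11)}, Interval.open(-10/7, -6/7)), ProductSet(Interval.open(-7/8, -2/9), {-6/7, -4/9}))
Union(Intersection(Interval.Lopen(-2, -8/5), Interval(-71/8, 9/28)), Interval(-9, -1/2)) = Interval(-9, -1/2)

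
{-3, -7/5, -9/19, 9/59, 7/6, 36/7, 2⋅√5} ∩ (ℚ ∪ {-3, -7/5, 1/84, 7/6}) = {-3, -7/5, -9/19, 9/59, 7/6, 36/7}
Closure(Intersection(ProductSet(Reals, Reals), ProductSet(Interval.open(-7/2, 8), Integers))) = ProductSet(Interval(-7/2, 8), Integers)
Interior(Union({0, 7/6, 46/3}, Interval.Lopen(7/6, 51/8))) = Interval.open(7/6, 51/8)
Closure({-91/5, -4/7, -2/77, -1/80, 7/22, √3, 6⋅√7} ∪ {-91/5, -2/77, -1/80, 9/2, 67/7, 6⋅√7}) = {-91/5, -4/7, -2/77, -1/80, 7/22, 9/2, 67/7, √3, 6⋅√7}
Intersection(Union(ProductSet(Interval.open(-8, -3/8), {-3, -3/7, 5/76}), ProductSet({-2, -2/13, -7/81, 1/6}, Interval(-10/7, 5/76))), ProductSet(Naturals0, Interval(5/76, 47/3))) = EmptySet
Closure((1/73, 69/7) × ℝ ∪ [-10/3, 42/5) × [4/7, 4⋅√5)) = ((1/73, 69/7] × ℝ) ∪ ({-10/3} × [4/7, 4⋅√5]) ∪ ([-10/3, 1/73] × {4/7, 4⋅√5}) ∪ ([-10/3, 42/5) × [4/7, 4⋅√5)) ∪ ({1/73, 69/7} × ((-∞, 4/7] ∪ [4⋅√5, ∞)))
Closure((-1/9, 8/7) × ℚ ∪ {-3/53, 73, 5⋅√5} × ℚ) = ([-1/9, 8/7] ∪ {73, 5⋅√5}) × ℝ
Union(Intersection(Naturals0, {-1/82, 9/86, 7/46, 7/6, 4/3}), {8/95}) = {8/95}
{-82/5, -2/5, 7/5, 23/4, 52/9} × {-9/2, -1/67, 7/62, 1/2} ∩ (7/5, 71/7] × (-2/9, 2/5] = {23/4, 52/9} × {-1/67, 7/62}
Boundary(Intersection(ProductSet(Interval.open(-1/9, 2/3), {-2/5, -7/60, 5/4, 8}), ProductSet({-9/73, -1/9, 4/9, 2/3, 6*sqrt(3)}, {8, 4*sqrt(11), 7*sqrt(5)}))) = ProductSet({4/9}, {8})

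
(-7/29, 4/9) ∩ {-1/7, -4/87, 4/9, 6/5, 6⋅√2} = {-1/7, -4/87}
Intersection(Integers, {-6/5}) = EmptySet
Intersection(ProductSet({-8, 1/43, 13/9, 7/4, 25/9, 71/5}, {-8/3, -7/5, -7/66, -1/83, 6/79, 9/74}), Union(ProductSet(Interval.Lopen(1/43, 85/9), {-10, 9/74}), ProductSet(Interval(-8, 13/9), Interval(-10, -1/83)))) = Union(ProductSet({-8, 1/43, 13/9}, {-8/3, -7/5, -7/66, -1/83}), ProductSet({13/9, 7/4, 25/9}, {9/74}))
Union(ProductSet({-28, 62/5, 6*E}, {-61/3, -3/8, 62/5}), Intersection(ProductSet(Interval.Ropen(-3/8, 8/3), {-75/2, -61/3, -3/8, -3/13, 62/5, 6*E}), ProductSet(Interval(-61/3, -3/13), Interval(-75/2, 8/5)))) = Union(ProductSet({-28, 62/5, 6*E}, {-61/3, -3/8, 62/5}), ProductSet(Interval(-3/8, -3/13), {-75/2, -61/3, -3/8, -3/13}))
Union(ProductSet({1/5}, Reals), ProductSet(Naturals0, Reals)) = ProductSet(Union({1/5}, Naturals0), Reals)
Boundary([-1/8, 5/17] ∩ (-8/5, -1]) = ∅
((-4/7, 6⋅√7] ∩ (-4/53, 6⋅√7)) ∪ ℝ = (-∞, ∞)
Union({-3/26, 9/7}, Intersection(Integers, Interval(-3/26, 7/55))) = Union({-3/26, 9/7}, Range(0, 1, 1))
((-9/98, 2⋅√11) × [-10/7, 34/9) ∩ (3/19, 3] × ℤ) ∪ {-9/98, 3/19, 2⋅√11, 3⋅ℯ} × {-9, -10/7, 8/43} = ((3/19, 3] × {-1, 0, …, 3}) ∪ ({-9/98, 3/19, 2⋅√11, 3⋅ℯ} × {-9, -10/7, 8/43})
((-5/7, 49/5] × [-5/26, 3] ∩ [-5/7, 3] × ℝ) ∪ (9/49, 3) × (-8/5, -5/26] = ((-5/7, 3] × [-5/26, 3]) ∪ ((9/49, 3) × (-8/5, -5/26])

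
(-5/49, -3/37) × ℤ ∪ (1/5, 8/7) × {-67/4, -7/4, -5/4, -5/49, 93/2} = ((-5/49, -3/37) × ℤ) ∪ ((1/5, 8/7) × {-67/4, -7/4, -5/4, -5/49, 93/2})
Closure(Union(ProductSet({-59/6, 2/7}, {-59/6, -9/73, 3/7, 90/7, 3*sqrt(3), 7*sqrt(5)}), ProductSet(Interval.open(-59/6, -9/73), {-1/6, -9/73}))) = Union(ProductSet({-59/6, 2/7}, {-59/6, -9/73, 3/7, 90/7, 3*sqrt(3), 7*sqrt(5)}), ProductSet(Interval(-59/6, -9/73), {-1/6, -9/73}))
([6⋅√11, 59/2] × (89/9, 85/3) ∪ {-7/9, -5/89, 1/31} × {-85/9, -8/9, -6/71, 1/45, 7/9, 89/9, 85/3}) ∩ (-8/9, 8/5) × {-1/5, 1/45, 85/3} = {-7/9, -5/89, 1/31} × {1/45, 85/3}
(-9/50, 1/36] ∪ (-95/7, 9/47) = (-95/7, 9/47)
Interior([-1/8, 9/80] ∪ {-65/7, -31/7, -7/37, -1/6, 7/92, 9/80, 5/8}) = (-1/8, 9/80)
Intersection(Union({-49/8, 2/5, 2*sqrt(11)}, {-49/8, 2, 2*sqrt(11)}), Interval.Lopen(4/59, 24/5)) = {2/5, 2}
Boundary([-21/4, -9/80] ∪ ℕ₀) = {-21/4, -9/80} ∪ (ℕ₀ \ (-21/4, -9/80))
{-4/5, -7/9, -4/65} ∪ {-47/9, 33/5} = {-47/9, -4/5, -7/9, -4/65, 33/5}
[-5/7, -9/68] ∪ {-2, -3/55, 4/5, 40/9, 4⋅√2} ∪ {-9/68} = {-2, -3/55, 4/5, 40/9, 4⋅√2} ∪ [-5/7, -9/68]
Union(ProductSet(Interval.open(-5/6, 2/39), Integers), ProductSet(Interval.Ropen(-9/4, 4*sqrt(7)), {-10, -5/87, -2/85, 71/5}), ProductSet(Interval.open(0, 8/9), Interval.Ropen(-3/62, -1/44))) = Union(ProductSet(Interval.Ropen(-9/4, 4*sqrt(7)), {-10, -5/87, -2/85, 71/5}), ProductSet(Interval.open(-5/6, 2/39), Integers), ProductSet(Interval.open(0, 8/9), Interval.Ropen(-3/62, -1/44)))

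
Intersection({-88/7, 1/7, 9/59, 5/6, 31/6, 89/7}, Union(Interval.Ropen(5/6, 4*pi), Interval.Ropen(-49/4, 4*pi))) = {1/7, 9/59, 5/6, 31/6}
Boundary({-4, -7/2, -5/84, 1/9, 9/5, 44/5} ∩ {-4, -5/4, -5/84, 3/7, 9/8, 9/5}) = {-4, -5/84, 9/5}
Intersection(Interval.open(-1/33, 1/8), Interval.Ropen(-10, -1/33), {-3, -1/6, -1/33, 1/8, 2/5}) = EmptySet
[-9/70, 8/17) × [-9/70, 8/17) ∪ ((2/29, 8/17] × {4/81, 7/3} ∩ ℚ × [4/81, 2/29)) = ((ℚ ∩ (2/29, 8/17]) × {4/81}) ∪ ([-9/70, 8/17) × [-9/70, 8/17))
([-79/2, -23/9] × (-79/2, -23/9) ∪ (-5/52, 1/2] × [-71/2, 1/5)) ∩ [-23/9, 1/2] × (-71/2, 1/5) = ({-23/9} × (-71/2, -23/9)) ∪ ((-5/52, 1/2] × (-71/2, 1/5))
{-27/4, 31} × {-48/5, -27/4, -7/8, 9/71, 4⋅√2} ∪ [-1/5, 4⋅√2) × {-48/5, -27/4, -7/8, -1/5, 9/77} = ({-27/4, 31} × {-48/5, -27/4, -7/8, 9/71, 4⋅√2}) ∪ ([-1/5, 4⋅√2) × {-48/5, -27/4, -7/8, -1/5, 9/77})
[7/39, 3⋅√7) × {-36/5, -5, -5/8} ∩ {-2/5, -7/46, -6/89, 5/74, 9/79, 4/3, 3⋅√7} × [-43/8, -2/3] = {4/3} × {-5}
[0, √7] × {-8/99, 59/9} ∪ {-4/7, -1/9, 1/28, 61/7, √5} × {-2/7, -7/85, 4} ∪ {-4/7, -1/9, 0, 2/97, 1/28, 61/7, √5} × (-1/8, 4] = ([0, √7] × {-8/99, 59/9}) ∪ ({-4/7, -1/9, 1/28, 61/7, √5} × {-2/7, -7/85, 4}) ∪ ({-4/7, -1/9, 0, 2/97, 1/28, 61/7, √5} × (-1/8, 4])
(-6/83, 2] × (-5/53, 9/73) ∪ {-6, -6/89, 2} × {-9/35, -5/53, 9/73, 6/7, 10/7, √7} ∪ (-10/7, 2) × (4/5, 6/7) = ((-10/7, 2) × (4/5, 6/7)) ∪ ((-6/83, 2] × (-5/53, 9/73)) ∪ ({-6, -6/89, 2} × {-9/35, -5/53, 9/73, 6/7, 10/7, √7})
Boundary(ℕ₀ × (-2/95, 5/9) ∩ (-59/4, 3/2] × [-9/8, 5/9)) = {0, 1} × [-2/95, 5/9]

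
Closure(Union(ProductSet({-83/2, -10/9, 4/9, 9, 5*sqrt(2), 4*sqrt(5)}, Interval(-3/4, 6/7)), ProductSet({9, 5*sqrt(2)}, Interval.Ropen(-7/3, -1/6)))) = Union(ProductSet({9, 5*sqrt(2)}, Interval(-7/3, -1/6)), ProductSet({-83/2, -10/9, 4/9, 9, 5*sqrt(2), 4*sqrt(5)}, Interval(-3/4, 6/7)))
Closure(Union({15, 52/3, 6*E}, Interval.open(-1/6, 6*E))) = Union({52/3}, Interval(-1/6, 6*E))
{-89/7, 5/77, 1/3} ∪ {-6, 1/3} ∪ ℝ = ℝ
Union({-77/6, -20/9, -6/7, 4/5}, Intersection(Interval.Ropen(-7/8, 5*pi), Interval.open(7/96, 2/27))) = Union({-77/6, -20/9, -6/7, 4/5}, Interval.open(7/96, 2/27))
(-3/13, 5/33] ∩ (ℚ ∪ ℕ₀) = ℚ ∩ (-3/13, 5/33]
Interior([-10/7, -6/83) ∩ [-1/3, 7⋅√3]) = (-1/3, -6/83)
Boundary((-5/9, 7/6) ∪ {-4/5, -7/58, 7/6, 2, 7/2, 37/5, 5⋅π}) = {-4/5, -5/9, 7/6, 2, 7/2, 37/5, 5⋅π}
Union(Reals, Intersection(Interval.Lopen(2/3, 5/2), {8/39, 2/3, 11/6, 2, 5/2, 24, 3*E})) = Reals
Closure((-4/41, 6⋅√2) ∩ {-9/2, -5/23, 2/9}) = {2/9}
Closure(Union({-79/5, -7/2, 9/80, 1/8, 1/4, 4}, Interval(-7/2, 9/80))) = Union({-79/5, 1/8, 1/4, 4}, Interval(-7/2, 9/80))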